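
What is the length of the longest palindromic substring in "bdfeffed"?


Input: "bdfeffed"
Checking substrings for palindromes:
  [3:7] "effe" (len 4) => palindrome
  [2:5] "fef" (len 3) => palindrome
  [4:6] "ff" (len 2) => palindrome
Longest palindromic substring: "effe" with length 4

4


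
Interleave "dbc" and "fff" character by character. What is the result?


Interleaving "dbc" and "fff":
  Position 0: 'd' from first, 'f' from second => "df"
  Position 1: 'b' from first, 'f' from second => "bf"
  Position 2: 'c' from first, 'f' from second => "cf"
Result: dfbfcf

dfbfcf


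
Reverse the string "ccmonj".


Input: ccmonj
Reading characters right to left:
  Position 5: 'j'
  Position 4: 'n'
  Position 3: 'o'
  Position 2: 'm'
  Position 1: 'c'
  Position 0: 'c'
Reversed: jnomcc

jnomcc


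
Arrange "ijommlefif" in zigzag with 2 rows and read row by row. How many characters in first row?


Zigzag "ijommlefif" into 2 rows:
Placing characters:
  'i' => row 0
  'j' => row 1
  'o' => row 0
  'm' => row 1
  'm' => row 0
  'l' => row 1
  'e' => row 0
  'f' => row 1
  'i' => row 0
  'f' => row 1
Rows:
  Row 0: "iomei"
  Row 1: "jmlff"
First row length: 5

5


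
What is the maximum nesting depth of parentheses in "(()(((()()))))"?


Input: "(()(((()()))))"
Tracking depth:
  Position 0 '(': depth becomes 1
  Position 1 '(': depth becomes 2
  Position 2 ')': depth becomes 1
  Position 3 '(': depth becomes 2
  Position 4 '(': depth becomes 3
  Position 5 '(': depth becomes 4
  Position 6 '(': depth becomes 5
  Position 7 ')': depth becomes 4
  Position 8 '(': depth becomes 5
  Position 9 ')': depth becomes 4
  Position 10 ')': depth becomes 3
  Position 11 ')': depth becomes 2
  Position 12 ')': depth becomes 1
  Position 13 ')': depth becomes 0
Maximum depth reached: 5

5


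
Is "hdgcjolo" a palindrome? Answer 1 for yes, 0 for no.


Input: hdgcjolo
Reversed: olojcgdh
  Compare pos 0 ('h') with pos 7 ('o'): MISMATCH
  Compare pos 1 ('d') with pos 6 ('l'): MISMATCH
  Compare pos 2 ('g') with pos 5 ('o'): MISMATCH
  Compare pos 3 ('c') with pos 4 ('j'): MISMATCH
Result: not a palindrome

0


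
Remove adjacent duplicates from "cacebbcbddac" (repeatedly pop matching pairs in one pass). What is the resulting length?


Input: cacebbcbddac
Stack-based adjacent duplicate removal:
  Read 'c': push. Stack: c
  Read 'a': push. Stack: ca
  Read 'c': push. Stack: cac
  Read 'e': push. Stack: cace
  Read 'b': push. Stack: caceb
  Read 'b': matches stack top 'b' => pop. Stack: cace
  Read 'c': push. Stack: cacec
  Read 'b': push. Stack: cacecb
  Read 'd': push. Stack: cacecbd
  Read 'd': matches stack top 'd' => pop. Stack: cacecb
  Read 'a': push. Stack: cacecba
  Read 'c': push. Stack: cacecbac
Final stack: "cacecbac" (length 8)

8


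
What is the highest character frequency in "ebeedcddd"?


Input: ebeedcddd
Character counts:
  'b': 1
  'c': 1
  'd': 4
  'e': 3
Maximum frequency: 4

4


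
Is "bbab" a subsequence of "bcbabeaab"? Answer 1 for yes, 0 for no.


Check if "bbab" is a subsequence of "bcbabeaab"
Greedy scan:
  Position 0 ('b'): matches sub[0] = 'b'
  Position 1 ('c'): no match needed
  Position 2 ('b'): matches sub[1] = 'b'
  Position 3 ('a'): matches sub[2] = 'a'
  Position 4 ('b'): matches sub[3] = 'b'
  Position 5 ('e'): no match needed
  Position 6 ('a'): no match needed
  Position 7 ('a'): no match needed
  Position 8 ('b'): no match needed
All 4 characters matched => is a subsequence

1


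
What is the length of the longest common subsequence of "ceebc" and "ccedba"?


LCS of "ceebc" and "ccedba"
DP table:
           c    c    e    d    b    a
      0    0    0    0    0    0    0
  c   0    1    1    1    1    1    1
  e   0    1    1    2    2    2    2
  e   0    1    1    2    2    2    2
  b   0    1    1    2    2    3    3
  c   0    1    2    2    2    3    3
LCS length = dp[5][6] = 3

3


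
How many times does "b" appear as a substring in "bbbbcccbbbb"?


Searching for "b" in "bbbbcccbbbb"
Scanning each position:
  Position 0: "b" => MATCH
  Position 1: "b" => MATCH
  Position 2: "b" => MATCH
  Position 3: "b" => MATCH
  Position 4: "c" => no
  Position 5: "c" => no
  Position 6: "c" => no
  Position 7: "b" => MATCH
  Position 8: "b" => MATCH
  Position 9: "b" => MATCH
  Position 10: "b" => MATCH
Total occurrences: 8

8


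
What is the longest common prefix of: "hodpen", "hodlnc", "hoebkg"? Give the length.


Words: hodpen, hodlnc, hoebkg
  Position 0: all 'h' => match
  Position 1: all 'o' => match
  Position 2: ('d', 'd', 'e') => mismatch, stop
LCP = "ho" (length 2)

2


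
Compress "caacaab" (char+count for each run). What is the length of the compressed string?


Input: caacaab
Runs:
  'c' x 1 => "c1"
  'a' x 2 => "a2"
  'c' x 1 => "c1"
  'a' x 2 => "a2"
  'b' x 1 => "b1"
Compressed: "c1a2c1a2b1"
Compressed length: 10

10


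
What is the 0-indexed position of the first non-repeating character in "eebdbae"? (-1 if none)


Input: eebdbae
Character frequencies:
  'a': 1
  'b': 2
  'd': 1
  'e': 3
Scanning left to right for freq == 1:
  Position 0 ('e'): freq=3, skip
  Position 1 ('e'): freq=3, skip
  Position 2 ('b'): freq=2, skip
  Position 3 ('d'): unique! => answer = 3

3


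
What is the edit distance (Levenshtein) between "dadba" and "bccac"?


Computing edit distance: "dadba" -> "bccac"
DP table:
           b    c    c    a    c
      0    1    2    3    4    5
  d   1    1    2    3    4    5
  a   2    2    2    3    3    4
  d   3    3    3    3    4    4
  b   4    3    4    4    4    5
  a   5    4    4    5    4    5
Edit distance = dp[5][5] = 5

5


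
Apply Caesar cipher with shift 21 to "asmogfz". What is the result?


Caesar cipher: shift "asmogfz" by 21
  'a' (pos 0) + 21 = pos 21 = 'v'
  's' (pos 18) + 21 = pos 13 = 'n'
  'm' (pos 12) + 21 = pos 7 = 'h'
  'o' (pos 14) + 21 = pos 9 = 'j'
  'g' (pos 6) + 21 = pos 1 = 'b'
  'f' (pos 5) + 21 = pos 0 = 'a'
  'z' (pos 25) + 21 = pos 20 = 'u'
Result: vnhjbau

vnhjbau


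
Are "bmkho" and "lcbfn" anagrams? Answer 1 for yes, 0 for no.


Strings: "bmkho", "lcbfn"
Sorted first:  bhkmo
Sorted second: bcfln
Differ at position 1: 'h' vs 'c' => not anagrams

0


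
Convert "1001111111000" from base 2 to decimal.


Input: "1001111111000" in base 2
Positional expansion:
  Digit '1' (value 1) x 2^12 = 4096
  Digit '0' (value 0) x 2^11 = 0
  Digit '0' (value 0) x 2^10 = 0
  Digit '1' (value 1) x 2^9 = 512
  Digit '1' (value 1) x 2^8 = 256
  Digit '1' (value 1) x 2^7 = 128
  Digit '1' (value 1) x 2^6 = 64
  Digit '1' (value 1) x 2^5 = 32
  Digit '1' (value 1) x 2^4 = 16
  Digit '1' (value 1) x 2^3 = 8
  Digit '0' (value 0) x 2^2 = 0
  Digit '0' (value 0) x 2^1 = 0
  Digit '0' (value 0) x 2^0 = 0
Sum = 5112

5112


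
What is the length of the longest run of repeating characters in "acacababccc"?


Input: "acacababccc"
Scanning for longest run:
  Position 1 ('c'): new char, reset run to 1
  Position 2 ('a'): new char, reset run to 1
  Position 3 ('c'): new char, reset run to 1
  Position 4 ('a'): new char, reset run to 1
  Position 5 ('b'): new char, reset run to 1
  Position 6 ('a'): new char, reset run to 1
  Position 7 ('b'): new char, reset run to 1
  Position 8 ('c'): new char, reset run to 1
  Position 9 ('c'): continues run of 'c', length=2
  Position 10 ('c'): continues run of 'c', length=3
Longest run: 'c' with length 3

3


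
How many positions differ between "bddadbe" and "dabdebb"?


Comparing "bddadbe" and "dabdebb" position by position:
  Position 0: 'b' vs 'd' => DIFFER
  Position 1: 'd' vs 'a' => DIFFER
  Position 2: 'd' vs 'b' => DIFFER
  Position 3: 'a' vs 'd' => DIFFER
  Position 4: 'd' vs 'e' => DIFFER
  Position 5: 'b' vs 'b' => same
  Position 6: 'e' vs 'b' => DIFFER
Positions that differ: 6

6


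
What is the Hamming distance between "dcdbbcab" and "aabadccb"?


Comparing "dcdbbcab" and "aabadccb" position by position:
  Position 0: 'd' vs 'a' => differ
  Position 1: 'c' vs 'a' => differ
  Position 2: 'd' vs 'b' => differ
  Position 3: 'b' vs 'a' => differ
  Position 4: 'b' vs 'd' => differ
  Position 5: 'c' vs 'c' => same
  Position 6: 'a' vs 'c' => differ
  Position 7: 'b' vs 'b' => same
Total differences (Hamming distance): 6

6


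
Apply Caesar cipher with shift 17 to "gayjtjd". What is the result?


Caesar cipher: shift "gayjtjd" by 17
  'g' (pos 6) + 17 = pos 23 = 'x'
  'a' (pos 0) + 17 = pos 17 = 'r'
  'y' (pos 24) + 17 = pos 15 = 'p'
  'j' (pos 9) + 17 = pos 0 = 'a'
  't' (pos 19) + 17 = pos 10 = 'k'
  'j' (pos 9) + 17 = pos 0 = 'a'
  'd' (pos 3) + 17 = pos 20 = 'u'
Result: xrpakau

xrpakau


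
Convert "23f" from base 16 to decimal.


Input: "23f" in base 16
Positional expansion:
  Digit '2' (value 2) x 16^2 = 512
  Digit '3' (value 3) x 16^1 = 48
  Digit 'f' (value 15) x 16^0 = 15
Sum = 575

575


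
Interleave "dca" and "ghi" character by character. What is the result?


Interleaving "dca" and "ghi":
  Position 0: 'd' from first, 'g' from second => "dg"
  Position 1: 'c' from first, 'h' from second => "ch"
  Position 2: 'a' from first, 'i' from second => "ai"
Result: dgchai

dgchai


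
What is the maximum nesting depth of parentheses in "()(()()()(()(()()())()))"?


Input: "()(()()()(()(()()())()))"
Tracking depth:
  Position 0 '(': depth becomes 1
  Position 1 ')': depth becomes 0
  Position 2 '(': depth becomes 1
  Position 3 '(': depth becomes 2
  Position 4 ')': depth becomes 1
  Position 5 '(': depth becomes 2
  Position 6 ')': depth becomes 1
  Position 7 '(': depth becomes 2
  Position 8 ')': depth becomes 1
  Position 9 '(': depth becomes 2
  Position 10 '(': depth becomes 3
  Position 11 ')': depth becomes 2
  Position 12 '(': depth becomes 3
  Position 13 '(': depth becomes 4
  Position 14 ')': depth becomes 3
  Position 15 '(': depth becomes 4
  Position 16 ')': depth becomes 3
  Position 17 '(': depth becomes 4
  Position 18 ')': depth becomes 3
  Position 19 ')': depth becomes 2
  Position 20 '(': depth becomes 3
  Position 21 ')': depth becomes 2
  Position 22 ')': depth becomes 1
  Position 23 ')': depth becomes 0
Maximum depth reached: 4

4


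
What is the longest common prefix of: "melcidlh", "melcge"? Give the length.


Words: melcidlh, melcge
  Position 0: all 'm' => match
  Position 1: all 'e' => match
  Position 2: all 'l' => match
  Position 3: all 'c' => match
  Position 4: ('i', 'g') => mismatch, stop
LCP = "melc" (length 4)

4


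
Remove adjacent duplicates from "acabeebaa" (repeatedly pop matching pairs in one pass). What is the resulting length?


Input: acabeebaa
Stack-based adjacent duplicate removal:
  Read 'a': push. Stack: a
  Read 'c': push. Stack: ac
  Read 'a': push. Stack: aca
  Read 'b': push. Stack: acab
  Read 'e': push. Stack: acabe
  Read 'e': matches stack top 'e' => pop. Stack: acab
  Read 'b': matches stack top 'b' => pop. Stack: aca
  Read 'a': matches stack top 'a' => pop. Stack: ac
  Read 'a': push. Stack: aca
Final stack: "aca" (length 3)

3


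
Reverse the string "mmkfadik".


Input: mmkfadik
Reading characters right to left:
  Position 7: 'k'
  Position 6: 'i'
  Position 5: 'd'
  Position 4: 'a'
  Position 3: 'f'
  Position 2: 'k'
  Position 1: 'm'
  Position 0: 'm'
Reversed: kidafkmm

kidafkmm


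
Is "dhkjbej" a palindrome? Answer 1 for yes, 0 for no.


Input: dhkjbej
Reversed: jebjkhd
  Compare pos 0 ('d') with pos 6 ('j'): MISMATCH
  Compare pos 1 ('h') with pos 5 ('e'): MISMATCH
  Compare pos 2 ('k') with pos 4 ('b'): MISMATCH
Result: not a palindrome

0


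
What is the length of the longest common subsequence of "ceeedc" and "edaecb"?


LCS of "ceeedc" and "edaecb"
DP table:
           e    d    a    e    c    b
      0    0    0    0    0    0    0
  c   0    0    0    0    0    1    1
  e   0    1    1    1    1    1    1
  e   0    1    1    1    2    2    2
  e   0    1    1    1    2    2    2
  d   0    1    2    2    2    2    2
  c   0    1    2    2    2    3    3
LCS length = dp[6][6] = 3

3


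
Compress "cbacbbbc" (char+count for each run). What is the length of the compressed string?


Input: cbacbbbc
Runs:
  'c' x 1 => "c1"
  'b' x 1 => "b1"
  'a' x 1 => "a1"
  'c' x 1 => "c1"
  'b' x 3 => "b3"
  'c' x 1 => "c1"
Compressed: "c1b1a1c1b3c1"
Compressed length: 12

12


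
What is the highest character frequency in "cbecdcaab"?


Input: cbecdcaab
Character counts:
  'a': 2
  'b': 2
  'c': 3
  'd': 1
  'e': 1
Maximum frequency: 3

3


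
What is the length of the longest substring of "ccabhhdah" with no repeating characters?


Input: "ccabhhdah"
Sliding window (track last position of each char):
  Position 0 ('c'): window [0,0] length 1 -- new best
  Position 1 ('c'): repeat (last at 0), move window start to 1
  Position 1 ('c'): window [1,1] length 1
  Position 2 ('a'): window [1,2] length 2 -- new best
  Position 3 ('b'): window [1,3] length 3 -- new best
  Position 4 ('h'): window [1,4] length 4 -- new best
  Position 5 ('h'): repeat (last at 4), move window start to 5
  Position 5 ('h'): window [5,5] length 1
  Position 6 ('d'): window [5,6] length 2
  Position 7 ('a'): window [5,7] length 3
  Position 8 ('h'): repeat (last at 5), move window start to 6
  Position 8 ('h'): window [6,8] length 3
Longest substring with no repeats: "cabh" with length 4

4


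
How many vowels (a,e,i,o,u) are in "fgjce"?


Input: fgjce
Checking each character:
  'f' at position 0: consonant
  'g' at position 1: consonant
  'j' at position 2: consonant
  'c' at position 3: consonant
  'e' at position 4: vowel (running total: 1)
Total vowels: 1

1


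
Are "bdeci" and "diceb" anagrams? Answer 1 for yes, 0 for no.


Strings: "bdeci", "diceb"
Sorted first:  bcdei
Sorted second: bcdei
Sorted forms match => anagrams

1


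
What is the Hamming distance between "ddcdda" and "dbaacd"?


Comparing "ddcdda" and "dbaacd" position by position:
  Position 0: 'd' vs 'd' => same
  Position 1: 'd' vs 'b' => differ
  Position 2: 'c' vs 'a' => differ
  Position 3: 'd' vs 'a' => differ
  Position 4: 'd' vs 'c' => differ
  Position 5: 'a' vs 'd' => differ
Total differences (Hamming distance): 5

5


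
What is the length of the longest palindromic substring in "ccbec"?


Input: "ccbec"
Checking substrings for palindromes:
  [0:2] "cc" (len 2) => palindrome
Longest palindromic substring: "cc" with length 2

2


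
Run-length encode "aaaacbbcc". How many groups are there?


Input: aaaacbbcc
Scanning for consecutive runs:
  Group 1: 'a' x 4 (positions 0-3)
  Group 2: 'c' x 1 (positions 4-4)
  Group 3: 'b' x 2 (positions 5-6)
  Group 4: 'c' x 2 (positions 7-8)
Total groups: 4

4


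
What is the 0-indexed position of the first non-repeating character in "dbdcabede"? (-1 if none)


Input: dbdcabede
Character frequencies:
  'a': 1
  'b': 2
  'c': 1
  'd': 3
  'e': 2
Scanning left to right for freq == 1:
  Position 0 ('d'): freq=3, skip
  Position 1 ('b'): freq=2, skip
  Position 2 ('d'): freq=3, skip
  Position 3 ('c'): unique! => answer = 3

3


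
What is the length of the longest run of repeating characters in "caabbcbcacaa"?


Input: "caabbcbcacaa"
Scanning for longest run:
  Position 1 ('a'): new char, reset run to 1
  Position 2 ('a'): continues run of 'a', length=2
  Position 3 ('b'): new char, reset run to 1
  Position 4 ('b'): continues run of 'b', length=2
  Position 5 ('c'): new char, reset run to 1
  Position 6 ('b'): new char, reset run to 1
  Position 7 ('c'): new char, reset run to 1
  Position 8 ('a'): new char, reset run to 1
  Position 9 ('c'): new char, reset run to 1
  Position 10 ('a'): new char, reset run to 1
  Position 11 ('a'): continues run of 'a', length=2
Longest run: 'a' with length 2

2


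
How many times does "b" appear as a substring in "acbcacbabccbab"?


Searching for "b" in "acbcacbabccbab"
Scanning each position:
  Position 0: "a" => no
  Position 1: "c" => no
  Position 2: "b" => MATCH
  Position 3: "c" => no
  Position 4: "a" => no
  Position 5: "c" => no
  Position 6: "b" => MATCH
  Position 7: "a" => no
  Position 8: "b" => MATCH
  Position 9: "c" => no
  Position 10: "c" => no
  Position 11: "b" => MATCH
  Position 12: "a" => no
  Position 13: "b" => MATCH
Total occurrences: 5

5


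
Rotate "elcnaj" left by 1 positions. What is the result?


Input: "elcnaj", rotate left by 1
First 1 characters: "e"
Remaining characters: "lcnaj"
Concatenate remaining + first: "lcnaj" + "e" = "lcnaje"

lcnaje


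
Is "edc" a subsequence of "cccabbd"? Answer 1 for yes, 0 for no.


Check if "edc" is a subsequence of "cccabbd"
Greedy scan:
  Position 0 ('c'): no match needed
  Position 1 ('c'): no match needed
  Position 2 ('c'): no match needed
  Position 3 ('a'): no match needed
  Position 4 ('b'): no match needed
  Position 5 ('b'): no match needed
  Position 6 ('d'): no match needed
Only matched 0/3 characters => not a subsequence

0


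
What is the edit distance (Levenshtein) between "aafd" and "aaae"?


Computing edit distance: "aafd" -> "aaae"
DP table:
           a    a    a    e
      0    1    2    3    4
  a   1    0    1    2    3
  a   2    1    0    1    2
  f   3    2    1    1    2
  d   4    3    2    2    2
Edit distance = dp[4][4] = 2

2


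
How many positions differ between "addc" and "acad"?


Comparing "addc" and "acad" position by position:
  Position 0: 'a' vs 'a' => same
  Position 1: 'd' vs 'c' => DIFFER
  Position 2: 'd' vs 'a' => DIFFER
  Position 3: 'c' vs 'd' => DIFFER
Positions that differ: 3

3


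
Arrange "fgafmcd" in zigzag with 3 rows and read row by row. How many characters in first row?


Zigzag "fgafmcd" into 3 rows:
Placing characters:
  'f' => row 0
  'g' => row 1
  'a' => row 2
  'f' => row 1
  'm' => row 0
  'c' => row 1
  'd' => row 2
Rows:
  Row 0: "fm"
  Row 1: "gfc"
  Row 2: "ad"
First row length: 2

2


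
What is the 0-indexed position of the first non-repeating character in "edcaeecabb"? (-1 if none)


Input: edcaeecabb
Character frequencies:
  'a': 2
  'b': 2
  'c': 2
  'd': 1
  'e': 3
Scanning left to right for freq == 1:
  Position 0 ('e'): freq=3, skip
  Position 1 ('d'): unique! => answer = 1

1


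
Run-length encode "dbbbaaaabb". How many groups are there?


Input: dbbbaaaabb
Scanning for consecutive runs:
  Group 1: 'd' x 1 (positions 0-0)
  Group 2: 'b' x 3 (positions 1-3)
  Group 3: 'a' x 4 (positions 4-7)
  Group 4: 'b' x 2 (positions 8-9)
Total groups: 4

4


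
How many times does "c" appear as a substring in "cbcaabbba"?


Searching for "c" in "cbcaabbba"
Scanning each position:
  Position 0: "c" => MATCH
  Position 1: "b" => no
  Position 2: "c" => MATCH
  Position 3: "a" => no
  Position 4: "a" => no
  Position 5: "b" => no
  Position 6: "b" => no
  Position 7: "b" => no
  Position 8: "a" => no
Total occurrences: 2

2


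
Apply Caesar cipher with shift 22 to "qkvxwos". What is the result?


Caesar cipher: shift "qkvxwos" by 22
  'q' (pos 16) + 22 = pos 12 = 'm'
  'k' (pos 10) + 22 = pos 6 = 'g'
  'v' (pos 21) + 22 = pos 17 = 'r'
  'x' (pos 23) + 22 = pos 19 = 't'
  'w' (pos 22) + 22 = pos 18 = 's'
  'o' (pos 14) + 22 = pos 10 = 'k'
  's' (pos 18) + 22 = pos 14 = 'o'
Result: mgrtsko

mgrtsko


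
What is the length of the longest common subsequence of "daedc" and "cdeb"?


LCS of "daedc" and "cdeb"
DP table:
           c    d    e    b
      0    0    0    0    0
  d   0    0    1    1    1
  a   0    0    1    1    1
  e   0    0    1    2    2
  d   0    0    1    2    2
  c   0    1    1    2    2
LCS length = dp[5][4] = 2

2


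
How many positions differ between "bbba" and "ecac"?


Comparing "bbba" and "ecac" position by position:
  Position 0: 'b' vs 'e' => DIFFER
  Position 1: 'b' vs 'c' => DIFFER
  Position 2: 'b' vs 'a' => DIFFER
  Position 3: 'a' vs 'c' => DIFFER
Positions that differ: 4

4


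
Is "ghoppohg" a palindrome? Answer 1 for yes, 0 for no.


Input: ghoppohg
Reversed: ghoppohg
  Compare pos 0 ('g') with pos 7 ('g'): match
  Compare pos 1 ('h') with pos 6 ('h'): match
  Compare pos 2 ('o') with pos 5 ('o'): match
  Compare pos 3 ('p') with pos 4 ('p'): match
Result: palindrome

1


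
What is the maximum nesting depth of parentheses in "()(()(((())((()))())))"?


Input: "()(()(((())((()))())))"
Tracking depth:
  Position 0 '(': depth becomes 1
  Position 1 ')': depth becomes 0
  Position 2 '(': depth becomes 1
  Position 3 '(': depth becomes 2
  Position 4 ')': depth becomes 1
  Position 5 '(': depth becomes 2
  Position 6 '(': depth becomes 3
  Position 7 '(': depth becomes 4
  Position 8 '(': depth becomes 5
  Position 9 ')': depth becomes 4
  Position 10 ')': depth becomes 3
  Position 11 '(': depth becomes 4
  Position 12 '(': depth becomes 5
  Position 13 '(': depth becomes 6
  Position 14 ')': depth becomes 5
  Position 15 ')': depth becomes 4
  Position 16 ')': depth becomes 3
  Position 17 '(': depth becomes 4
  Position 18 ')': depth becomes 3
  Position 19 ')': depth becomes 2
  Position 20 ')': depth becomes 1
  Position 21 ')': depth becomes 0
Maximum depth reached: 6

6


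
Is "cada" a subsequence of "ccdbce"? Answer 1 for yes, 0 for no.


Check if "cada" is a subsequence of "ccdbce"
Greedy scan:
  Position 0 ('c'): matches sub[0] = 'c'
  Position 1 ('c'): no match needed
  Position 2 ('d'): no match needed
  Position 3 ('b'): no match needed
  Position 4 ('c'): no match needed
  Position 5 ('e'): no match needed
Only matched 1/4 characters => not a subsequence

0


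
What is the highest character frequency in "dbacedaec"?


Input: dbacedaec
Character counts:
  'a': 2
  'b': 1
  'c': 2
  'd': 2
  'e': 2
Maximum frequency: 2

2


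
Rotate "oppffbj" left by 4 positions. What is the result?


Input: "oppffbj", rotate left by 4
First 4 characters: "oppf"
Remaining characters: "fbj"
Concatenate remaining + first: "fbj" + "oppf" = "fbjoppf"

fbjoppf


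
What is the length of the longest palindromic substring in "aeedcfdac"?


Input: "aeedcfdac"
Checking substrings for palindromes:
  [1:3] "ee" (len 2) => palindrome
Longest palindromic substring: "ee" with length 2

2


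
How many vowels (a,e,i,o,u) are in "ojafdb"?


Input: ojafdb
Checking each character:
  'o' at position 0: vowel (running total: 1)
  'j' at position 1: consonant
  'a' at position 2: vowel (running total: 2)
  'f' at position 3: consonant
  'd' at position 4: consonant
  'b' at position 5: consonant
Total vowels: 2

2


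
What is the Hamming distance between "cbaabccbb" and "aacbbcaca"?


Comparing "cbaabccbb" and "aacbbcaca" position by position:
  Position 0: 'c' vs 'a' => differ
  Position 1: 'b' vs 'a' => differ
  Position 2: 'a' vs 'c' => differ
  Position 3: 'a' vs 'b' => differ
  Position 4: 'b' vs 'b' => same
  Position 5: 'c' vs 'c' => same
  Position 6: 'c' vs 'a' => differ
  Position 7: 'b' vs 'c' => differ
  Position 8: 'b' vs 'a' => differ
Total differences (Hamming distance): 7

7


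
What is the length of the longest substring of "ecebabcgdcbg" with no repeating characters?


Input: "ecebabcgdcbg"
Sliding window (track last position of each char):
  Position 0 ('e'): window [0,0] length 1 -- new best
  Position 1 ('c'): window [0,1] length 2 -- new best
  Position 2 ('e'): repeat (last at 0), move window start to 1
  Position 2 ('e'): window [1,2] length 2
  Position 3 ('b'): window [1,3] length 3 -- new best
  Position 4 ('a'): window [1,4] length 4 -- new best
  Position 5 ('b'): repeat (last at 3), move window start to 4
  Position 5 ('b'): window [4,5] length 2
  Position 6 ('c'): window [4,6] length 3
  Position 7 ('g'): window [4,7] length 4
  Position 8 ('d'): window [4,8] length 5 -- new best
  Position 9 ('c'): repeat (last at 6), move window start to 7
  Position 9 ('c'): window [7,9] length 3
  Position 10 ('b'): window [7,10] length 4
  Position 11 ('g'): repeat (last at 7), move window start to 8
  Position 11 ('g'): window [8,11] length 4
Longest substring with no repeats: "abcgd" with length 5

5


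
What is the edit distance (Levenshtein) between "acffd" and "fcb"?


Computing edit distance: "acffd" -> "fcb"
DP table:
           f    c    b
      0    1    2    3
  a   1    1    2    3
  c   2    2    1    2
  f   3    2    2    2
  f   4    3    3    3
  d   5    4    4    4
Edit distance = dp[5][3] = 4

4


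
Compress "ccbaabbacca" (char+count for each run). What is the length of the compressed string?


Input: ccbaabbacca
Runs:
  'c' x 2 => "c2"
  'b' x 1 => "b1"
  'a' x 2 => "a2"
  'b' x 2 => "b2"
  'a' x 1 => "a1"
  'c' x 2 => "c2"
  'a' x 1 => "a1"
Compressed: "c2b1a2b2a1c2a1"
Compressed length: 14

14


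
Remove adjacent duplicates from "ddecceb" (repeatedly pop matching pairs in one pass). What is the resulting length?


Input: ddecceb
Stack-based adjacent duplicate removal:
  Read 'd': push. Stack: d
  Read 'd': matches stack top 'd' => pop. Stack: (empty)
  Read 'e': push. Stack: e
  Read 'c': push. Stack: ec
  Read 'c': matches stack top 'c' => pop. Stack: e
  Read 'e': matches stack top 'e' => pop. Stack: (empty)
  Read 'b': push. Stack: b
Final stack: "b" (length 1)

1


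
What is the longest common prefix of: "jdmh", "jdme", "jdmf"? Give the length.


Words: jdmh, jdme, jdmf
  Position 0: all 'j' => match
  Position 1: all 'd' => match
  Position 2: all 'm' => match
  Position 3: ('h', 'e', 'f') => mismatch, stop
LCP = "jdm" (length 3)

3


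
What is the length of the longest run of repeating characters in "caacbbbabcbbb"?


Input: "caacbbbabcbbb"
Scanning for longest run:
  Position 1 ('a'): new char, reset run to 1
  Position 2 ('a'): continues run of 'a', length=2
  Position 3 ('c'): new char, reset run to 1
  Position 4 ('b'): new char, reset run to 1
  Position 5 ('b'): continues run of 'b', length=2
  Position 6 ('b'): continues run of 'b', length=3
  Position 7 ('a'): new char, reset run to 1
  Position 8 ('b'): new char, reset run to 1
  Position 9 ('c'): new char, reset run to 1
  Position 10 ('b'): new char, reset run to 1
  Position 11 ('b'): continues run of 'b', length=2
  Position 12 ('b'): continues run of 'b', length=3
Longest run: 'b' with length 3

3


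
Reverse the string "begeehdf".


Input: begeehdf
Reading characters right to left:
  Position 7: 'f'
  Position 6: 'd'
  Position 5: 'h'
  Position 4: 'e'
  Position 3: 'e'
  Position 2: 'g'
  Position 1: 'e'
  Position 0: 'b'
Reversed: fdheegeb

fdheegeb


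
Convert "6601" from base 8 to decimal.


Input: "6601" in base 8
Positional expansion:
  Digit '6' (value 6) x 8^3 = 3072
  Digit '6' (value 6) x 8^2 = 384
  Digit '0' (value 0) x 8^1 = 0
  Digit '1' (value 1) x 8^0 = 1
Sum = 3457

3457


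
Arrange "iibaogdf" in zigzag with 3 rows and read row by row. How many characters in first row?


Zigzag "iibaogdf" into 3 rows:
Placing characters:
  'i' => row 0
  'i' => row 1
  'b' => row 2
  'a' => row 1
  'o' => row 0
  'g' => row 1
  'd' => row 2
  'f' => row 1
Rows:
  Row 0: "io"
  Row 1: "iagf"
  Row 2: "bd"
First row length: 2

2


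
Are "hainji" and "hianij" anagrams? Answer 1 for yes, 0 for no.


Strings: "hainji", "hianij"
Sorted first:  ahiijn
Sorted second: ahiijn
Sorted forms match => anagrams

1


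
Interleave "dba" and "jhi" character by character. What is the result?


Interleaving "dba" and "jhi":
  Position 0: 'd' from first, 'j' from second => "dj"
  Position 1: 'b' from first, 'h' from second => "bh"
  Position 2: 'a' from first, 'i' from second => "ai"
Result: djbhai

djbhai


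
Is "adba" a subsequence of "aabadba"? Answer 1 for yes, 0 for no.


Check if "adba" is a subsequence of "aabadba"
Greedy scan:
  Position 0 ('a'): matches sub[0] = 'a'
  Position 1 ('a'): no match needed
  Position 2 ('b'): no match needed
  Position 3 ('a'): no match needed
  Position 4 ('d'): matches sub[1] = 'd'
  Position 5 ('b'): matches sub[2] = 'b'
  Position 6 ('a'): matches sub[3] = 'a'
All 4 characters matched => is a subsequence

1


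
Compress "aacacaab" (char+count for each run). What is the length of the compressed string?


Input: aacacaab
Runs:
  'a' x 2 => "a2"
  'c' x 1 => "c1"
  'a' x 1 => "a1"
  'c' x 1 => "c1"
  'a' x 2 => "a2"
  'b' x 1 => "b1"
Compressed: "a2c1a1c1a2b1"
Compressed length: 12

12


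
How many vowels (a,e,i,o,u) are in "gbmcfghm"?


Input: gbmcfghm
Checking each character:
  'g' at position 0: consonant
  'b' at position 1: consonant
  'm' at position 2: consonant
  'c' at position 3: consonant
  'f' at position 4: consonant
  'g' at position 5: consonant
  'h' at position 6: consonant
  'm' at position 7: consonant
Total vowels: 0

0


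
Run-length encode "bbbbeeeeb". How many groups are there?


Input: bbbbeeeeb
Scanning for consecutive runs:
  Group 1: 'b' x 4 (positions 0-3)
  Group 2: 'e' x 4 (positions 4-7)
  Group 3: 'b' x 1 (positions 8-8)
Total groups: 3

3


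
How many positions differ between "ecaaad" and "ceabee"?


Comparing "ecaaad" and "ceabee" position by position:
  Position 0: 'e' vs 'c' => DIFFER
  Position 1: 'c' vs 'e' => DIFFER
  Position 2: 'a' vs 'a' => same
  Position 3: 'a' vs 'b' => DIFFER
  Position 4: 'a' vs 'e' => DIFFER
  Position 5: 'd' vs 'e' => DIFFER
Positions that differ: 5

5


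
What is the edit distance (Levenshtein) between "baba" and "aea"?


Computing edit distance: "baba" -> "aea"
DP table:
           a    e    a
      0    1    2    3
  b   1    1    2    3
  a   2    1    2    2
  b   3    2    2    3
  a   4    3    3    2
Edit distance = dp[4][3] = 2

2


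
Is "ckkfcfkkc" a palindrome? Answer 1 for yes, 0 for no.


Input: ckkfcfkkc
Reversed: ckkfcfkkc
  Compare pos 0 ('c') with pos 8 ('c'): match
  Compare pos 1 ('k') with pos 7 ('k'): match
  Compare pos 2 ('k') with pos 6 ('k'): match
  Compare pos 3 ('f') with pos 5 ('f'): match
Result: palindrome

1


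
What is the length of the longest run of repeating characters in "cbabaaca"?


Input: "cbabaaca"
Scanning for longest run:
  Position 1 ('b'): new char, reset run to 1
  Position 2 ('a'): new char, reset run to 1
  Position 3 ('b'): new char, reset run to 1
  Position 4 ('a'): new char, reset run to 1
  Position 5 ('a'): continues run of 'a', length=2
  Position 6 ('c'): new char, reset run to 1
  Position 7 ('a'): new char, reset run to 1
Longest run: 'a' with length 2

2


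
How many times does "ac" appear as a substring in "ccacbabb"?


Searching for "ac" in "ccacbabb"
Scanning each position:
  Position 0: "cc" => no
  Position 1: "ca" => no
  Position 2: "ac" => MATCH
  Position 3: "cb" => no
  Position 4: "ba" => no
  Position 5: "ab" => no
  Position 6: "bb" => no
Total occurrences: 1

1


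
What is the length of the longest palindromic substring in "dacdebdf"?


Input: "dacdebdf"
Checking substrings for palindromes:
  No multi-char palindromic substrings found
Longest palindromic substring: "d" with length 1

1


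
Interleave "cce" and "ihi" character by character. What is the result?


Interleaving "cce" and "ihi":
  Position 0: 'c' from first, 'i' from second => "ci"
  Position 1: 'c' from first, 'h' from second => "ch"
  Position 2: 'e' from first, 'i' from second => "ei"
Result: cichei

cichei


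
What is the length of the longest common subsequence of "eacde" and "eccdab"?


LCS of "eacde" and "eccdab"
DP table:
           e    c    c    d    a    b
      0    0    0    0    0    0    0
  e   0    1    1    1    1    1    1
  a   0    1    1    1    1    2    2
  c   0    1    2    2    2    2    2
  d   0    1    2    2    3    3    3
  e   0    1    2    2    3    3    3
LCS length = dp[5][6] = 3

3


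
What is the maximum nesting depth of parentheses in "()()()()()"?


Input: "()()()()()"
Tracking depth:
  Position 0 '(': depth becomes 1
  Position 1 ')': depth becomes 0
  Position 2 '(': depth becomes 1
  Position 3 ')': depth becomes 0
  Position 4 '(': depth becomes 1
  Position 5 ')': depth becomes 0
  Position 6 '(': depth becomes 1
  Position 7 ')': depth becomes 0
  Position 8 '(': depth becomes 1
  Position 9 ')': depth becomes 0
Maximum depth reached: 1

1


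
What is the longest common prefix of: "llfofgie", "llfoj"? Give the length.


Words: llfofgie, llfoj
  Position 0: all 'l' => match
  Position 1: all 'l' => match
  Position 2: all 'f' => match
  Position 3: all 'o' => match
  Position 4: ('f', 'j') => mismatch, stop
LCP = "llfo" (length 4)

4


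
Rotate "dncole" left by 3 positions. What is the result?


Input: "dncole", rotate left by 3
First 3 characters: "dnc"
Remaining characters: "ole"
Concatenate remaining + first: "ole" + "dnc" = "olednc"

olednc


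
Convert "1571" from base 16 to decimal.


Input: "1571" in base 16
Positional expansion:
  Digit '1' (value 1) x 16^3 = 4096
  Digit '5' (value 5) x 16^2 = 1280
  Digit '7' (value 7) x 16^1 = 112
  Digit '1' (value 1) x 16^0 = 1
Sum = 5489

5489


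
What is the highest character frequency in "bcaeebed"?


Input: bcaeebed
Character counts:
  'a': 1
  'b': 2
  'c': 1
  'd': 1
  'e': 3
Maximum frequency: 3

3


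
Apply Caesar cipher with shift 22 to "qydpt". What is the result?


Caesar cipher: shift "qydpt" by 22
  'q' (pos 16) + 22 = pos 12 = 'm'
  'y' (pos 24) + 22 = pos 20 = 'u'
  'd' (pos 3) + 22 = pos 25 = 'z'
  'p' (pos 15) + 22 = pos 11 = 'l'
  't' (pos 19) + 22 = pos 15 = 'p'
Result: muzlp

muzlp


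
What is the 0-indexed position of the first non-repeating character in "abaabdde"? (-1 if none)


Input: abaabdde
Character frequencies:
  'a': 3
  'b': 2
  'd': 2
  'e': 1
Scanning left to right for freq == 1:
  Position 0 ('a'): freq=3, skip
  Position 1 ('b'): freq=2, skip
  Position 2 ('a'): freq=3, skip
  Position 3 ('a'): freq=3, skip
  Position 4 ('b'): freq=2, skip
  Position 5 ('d'): freq=2, skip
  Position 6 ('d'): freq=2, skip
  Position 7 ('e'): unique! => answer = 7

7


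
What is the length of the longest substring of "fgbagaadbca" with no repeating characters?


Input: "fgbagaadbca"
Sliding window (track last position of each char):
  Position 0 ('f'): window [0,0] length 1 -- new best
  Position 1 ('g'): window [0,1] length 2 -- new best
  Position 2 ('b'): window [0,2] length 3 -- new best
  Position 3 ('a'): window [0,3] length 4 -- new best
  Position 4 ('g'): repeat (last at 1), move window start to 2
  Position 4 ('g'): window [2,4] length 3
  Position 5 ('a'): repeat (last at 3), move window start to 4
  Position 5 ('a'): window [4,5] length 2
  Position 6 ('a'): repeat (last at 5), move window start to 6
  Position 6 ('a'): window [6,6] length 1
  Position 7 ('d'): window [6,7] length 2
  Position 8 ('b'): window [6,8] length 3
  Position 9 ('c'): window [6,9] length 4
  Position 10 ('a'): repeat (last at 6), move window start to 7
  Position 10 ('a'): window [7,10] length 4
Longest substring with no repeats: "fgba" with length 4

4


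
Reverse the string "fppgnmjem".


Input: fppgnmjem
Reading characters right to left:
  Position 8: 'm'
  Position 7: 'e'
  Position 6: 'j'
  Position 5: 'm'
  Position 4: 'n'
  Position 3: 'g'
  Position 2: 'p'
  Position 1: 'p'
  Position 0: 'f'
Reversed: mejmngppf

mejmngppf


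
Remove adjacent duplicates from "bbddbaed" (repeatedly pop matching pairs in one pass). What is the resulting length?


Input: bbddbaed
Stack-based adjacent duplicate removal:
  Read 'b': push. Stack: b
  Read 'b': matches stack top 'b' => pop. Stack: (empty)
  Read 'd': push. Stack: d
  Read 'd': matches stack top 'd' => pop. Stack: (empty)
  Read 'b': push. Stack: b
  Read 'a': push. Stack: ba
  Read 'e': push. Stack: bae
  Read 'd': push. Stack: baed
Final stack: "baed" (length 4)

4


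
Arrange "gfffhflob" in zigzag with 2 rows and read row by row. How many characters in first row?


Zigzag "gfffhflob" into 2 rows:
Placing characters:
  'g' => row 0
  'f' => row 1
  'f' => row 0
  'f' => row 1
  'h' => row 0
  'f' => row 1
  'l' => row 0
  'o' => row 1
  'b' => row 0
Rows:
  Row 0: "gfhlb"
  Row 1: "fffo"
First row length: 5

5


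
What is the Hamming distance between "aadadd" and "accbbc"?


Comparing "aadadd" and "accbbc" position by position:
  Position 0: 'a' vs 'a' => same
  Position 1: 'a' vs 'c' => differ
  Position 2: 'd' vs 'c' => differ
  Position 3: 'a' vs 'b' => differ
  Position 4: 'd' vs 'b' => differ
  Position 5: 'd' vs 'c' => differ
Total differences (Hamming distance): 5

5


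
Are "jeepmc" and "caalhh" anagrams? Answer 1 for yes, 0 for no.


Strings: "jeepmc", "caalhh"
Sorted first:  ceejmp
Sorted second: aachhl
Differ at position 0: 'c' vs 'a' => not anagrams

0


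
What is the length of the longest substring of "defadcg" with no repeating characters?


Input: "defadcg"
Sliding window (track last position of each char):
  Position 0 ('d'): window [0,0] length 1 -- new best
  Position 1 ('e'): window [0,1] length 2 -- new best
  Position 2 ('f'): window [0,2] length 3 -- new best
  Position 3 ('a'): window [0,3] length 4 -- new best
  Position 4 ('d'): repeat (last at 0), move window start to 1
  Position 4 ('d'): window [1,4] length 4
  Position 5 ('c'): window [1,5] length 5 -- new best
  Position 6 ('g'): window [1,6] length 6 -- new best
Longest substring with no repeats: "efadcg" with length 6

6


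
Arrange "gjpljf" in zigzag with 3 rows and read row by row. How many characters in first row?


Zigzag "gjpljf" into 3 rows:
Placing characters:
  'g' => row 0
  'j' => row 1
  'p' => row 2
  'l' => row 1
  'j' => row 0
  'f' => row 1
Rows:
  Row 0: "gj"
  Row 1: "jlf"
  Row 2: "p"
First row length: 2

2


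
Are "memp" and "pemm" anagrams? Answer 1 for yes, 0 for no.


Strings: "memp", "pemm"
Sorted first:  emmp
Sorted second: emmp
Sorted forms match => anagrams

1


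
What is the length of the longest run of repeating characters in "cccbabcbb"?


Input: "cccbabcbb"
Scanning for longest run:
  Position 1 ('c'): continues run of 'c', length=2
  Position 2 ('c'): continues run of 'c', length=3
  Position 3 ('b'): new char, reset run to 1
  Position 4 ('a'): new char, reset run to 1
  Position 5 ('b'): new char, reset run to 1
  Position 6 ('c'): new char, reset run to 1
  Position 7 ('b'): new char, reset run to 1
  Position 8 ('b'): continues run of 'b', length=2
Longest run: 'c' with length 3

3


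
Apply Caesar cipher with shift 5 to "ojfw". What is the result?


Caesar cipher: shift "ojfw" by 5
  'o' (pos 14) + 5 = pos 19 = 't'
  'j' (pos 9) + 5 = pos 14 = 'o'
  'f' (pos 5) + 5 = pos 10 = 'k'
  'w' (pos 22) + 5 = pos 1 = 'b'
Result: tokb

tokb


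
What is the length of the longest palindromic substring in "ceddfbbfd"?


Input: "ceddfbbfd"
Checking substrings for palindromes:
  [3:9] "dfbbfd" (len 6) => palindrome
  [4:8] "fbbf" (len 4) => palindrome
  [2:4] "dd" (len 2) => palindrome
  [5:7] "bb" (len 2) => palindrome
Longest palindromic substring: "dfbbfd" with length 6

6


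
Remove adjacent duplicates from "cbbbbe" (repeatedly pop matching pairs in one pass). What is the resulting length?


Input: cbbbbe
Stack-based adjacent duplicate removal:
  Read 'c': push. Stack: c
  Read 'b': push. Stack: cb
  Read 'b': matches stack top 'b' => pop. Stack: c
  Read 'b': push. Stack: cb
  Read 'b': matches stack top 'b' => pop. Stack: c
  Read 'e': push. Stack: ce
Final stack: "ce" (length 2)

2


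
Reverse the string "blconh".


Input: blconh
Reading characters right to left:
  Position 5: 'h'
  Position 4: 'n'
  Position 3: 'o'
  Position 2: 'c'
  Position 1: 'l'
  Position 0: 'b'
Reversed: hnoclb

hnoclb


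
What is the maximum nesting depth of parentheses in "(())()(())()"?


Input: "(())()(())()"
Tracking depth:
  Position 0 '(': depth becomes 1
  Position 1 '(': depth becomes 2
  Position 2 ')': depth becomes 1
  Position 3 ')': depth becomes 0
  Position 4 '(': depth becomes 1
  Position 5 ')': depth becomes 0
  Position 6 '(': depth becomes 1
  Position 7 '(': depth becomes 2
  Position 8 ')': depth becomes 1
  Position 9 ')': depth becomes 0
  Position 10 '(': depth becomes 1
  Position 11 ')': depth becomes 0
Maximum depth reached: 2

2


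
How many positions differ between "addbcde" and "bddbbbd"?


Comparing "addbcde" and "bddbbbd" position by position:
  Position 0: 'a' vs 'b' => DIFFER
  Position 1: 'd' vs 'd' => same
  Position 2: 'd' vs 'd' => same
  Position 3: 'b' vs 'b' => same
  Position 4: 'c' vs 'b' => DIFFER
  Position 5: 'd' vs 'b' => DIFFER
  Position 6: 'e' vs 'd' => DIFFER
Positions that differ: 4

4
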